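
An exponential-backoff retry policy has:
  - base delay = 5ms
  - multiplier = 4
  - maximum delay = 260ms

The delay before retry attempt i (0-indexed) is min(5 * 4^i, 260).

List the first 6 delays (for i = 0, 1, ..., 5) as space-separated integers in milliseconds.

Answer: 5 20 80 260 260 260

Derivation:
Computing each delay:
  i=0: min(5*4^0, 260) = 5
  i=1: min(5*4^1, 260) = 20
  i=2: min(5*4^2, 260) = 80
  i=3: min(5*4^3, 260) = 260
  i=4: min(5*4^4, 260) = 260
  i=5: min(5*4^5, 260) = 260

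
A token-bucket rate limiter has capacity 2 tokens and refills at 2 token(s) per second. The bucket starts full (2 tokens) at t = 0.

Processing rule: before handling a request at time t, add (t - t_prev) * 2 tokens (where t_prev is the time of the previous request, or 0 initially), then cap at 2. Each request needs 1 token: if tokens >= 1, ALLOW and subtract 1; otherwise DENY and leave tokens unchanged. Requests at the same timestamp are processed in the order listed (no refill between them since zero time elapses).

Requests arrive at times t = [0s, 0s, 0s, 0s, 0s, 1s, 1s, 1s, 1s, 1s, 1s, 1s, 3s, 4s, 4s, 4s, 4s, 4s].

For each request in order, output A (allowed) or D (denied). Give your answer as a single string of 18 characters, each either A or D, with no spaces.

Answer: AADDDAADDDDDAAADDD

Derivation:
Simulating step by step:
  req#1 t=0s: ALLOW
  req#2 t=0s: ALLOW
  req#3 t=0s: DENY
  req#4 t=0s: DENY
  req#5 t=0s: DENY
  req#6 t=1s: ALLOW
  req#7 t=1s: ALLOW
  req#8 t=1s: DENY
  req#9 t=1s: DENY
  req#10 t=1s: DENY
  req#11 t=1s: DENY
  req#12 t=1s: DENY
  req#13 t=3s: ALLOW
  req#14 t=4s: ALLOW
  req#15 t=4s: ALLOW
  req#16 t=4s: DENY
  req#17 t=4s: DENY
  req#18 t=4s: DENY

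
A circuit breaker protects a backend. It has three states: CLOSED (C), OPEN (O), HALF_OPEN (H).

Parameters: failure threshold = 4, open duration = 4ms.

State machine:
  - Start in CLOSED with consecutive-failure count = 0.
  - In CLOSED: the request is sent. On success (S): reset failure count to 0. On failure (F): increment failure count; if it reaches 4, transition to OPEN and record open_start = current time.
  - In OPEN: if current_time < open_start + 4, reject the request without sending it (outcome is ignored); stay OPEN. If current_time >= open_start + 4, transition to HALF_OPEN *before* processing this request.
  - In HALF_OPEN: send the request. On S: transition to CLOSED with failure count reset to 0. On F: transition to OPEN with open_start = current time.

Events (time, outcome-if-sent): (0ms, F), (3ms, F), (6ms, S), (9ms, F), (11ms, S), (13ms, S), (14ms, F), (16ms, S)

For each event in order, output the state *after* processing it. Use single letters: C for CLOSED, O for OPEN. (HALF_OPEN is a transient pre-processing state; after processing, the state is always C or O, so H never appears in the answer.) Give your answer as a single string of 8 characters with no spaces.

Answer: CCCCCCCC

Derivation:
State after each event:
  event#1 t=0ms outcome=F: state=CLOSED
  event#2 t=3ms outcome=F: state=CLOSED
  event#3 t=6ms outcome=S: state=CLOSED
  event#4 t=9ms outcome=F: state=CLOSED
  event#5 t=11ms outcome=S: state=CLOSED
  event#6 t=13ms outcome=S: state=CLOSED
  event#7 t=14ms outcome=F: state=CLOSED
  event#8 t=16ms outcome=S: state=CLOSED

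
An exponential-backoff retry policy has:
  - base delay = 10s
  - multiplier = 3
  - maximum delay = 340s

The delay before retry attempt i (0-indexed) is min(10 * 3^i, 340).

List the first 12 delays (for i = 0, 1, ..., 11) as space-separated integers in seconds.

Answer: 10 30 90 270 340 340 340 340 340 340 340 340

Derivation:
Computing each delay:
  i=0: min(10*3^0, 340) = 10
  i=1: min(10*3^1, 340) = 30
  i=2: min(10*3^2, 340) = 90
  i=3: min(10*3^3, 340) = 270
  i=4: min(10*3^4, 340) = 340
  i=5: min(10*3^5, 340) = 340
  i=6: min(10*3^6, 340) = 340
  i=7: min(10*3^7, 340) = 340
  i=8: min(10*3^8, 340) = 340
  i=9: min(10*3^9, 340) = 340
  i=10: min(10*3^10, 340) = 340
  i=11: min(10*3^11, 340) = 340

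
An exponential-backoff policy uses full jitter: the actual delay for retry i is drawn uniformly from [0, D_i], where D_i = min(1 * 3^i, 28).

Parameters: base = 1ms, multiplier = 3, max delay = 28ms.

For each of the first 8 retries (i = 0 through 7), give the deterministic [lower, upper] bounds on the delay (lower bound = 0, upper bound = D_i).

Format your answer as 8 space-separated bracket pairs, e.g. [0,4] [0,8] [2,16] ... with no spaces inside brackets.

Answer: [0,1] [0,3] [0,9] [0,27] [0,28] [0,28] [0,28] [0,28]

Derivation:
Computing bounds per retry:
  i=0: D_i=min(1*3^0,28)=1, bounds=[0,1]
  i=1: D_i=min(1*3^1,28)=3, bounds=[0,3]
  i=2: D_i=min(1*3^2,28)=9, bounds=[0,9]
  i=3: D_i=min(1*3^3,28)=27, bounds=[0,27]
  i=4: D_i=min(1*3^4,28)=28, bounds=[0,28]
  i=5: D_i=min(1*3^5,28)=28, bounds=[0,28]
  i=6: D_i=min(1*3^6,28)=28, bounds=[0,28]
  i=7: D_i=min(1*3^7,28)=28, bounds=[0,28]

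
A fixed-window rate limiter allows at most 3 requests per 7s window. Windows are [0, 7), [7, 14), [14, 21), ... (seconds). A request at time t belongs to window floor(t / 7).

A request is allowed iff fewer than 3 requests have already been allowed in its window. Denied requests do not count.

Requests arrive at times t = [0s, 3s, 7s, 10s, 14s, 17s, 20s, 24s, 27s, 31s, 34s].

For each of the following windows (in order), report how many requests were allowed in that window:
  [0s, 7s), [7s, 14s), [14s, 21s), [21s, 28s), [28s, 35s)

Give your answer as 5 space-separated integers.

Answer: 2 2 3 2 2

Derivation:
Processing requests:
  req#1 t=0s (window 0): ALLOW
  req#2 t=3s (window 0): ALLOW
  req#3 t=7s (window 1): ALLOW
  req#4 t=10s (window 1): ALLOW
  req#5 t=14s (window 2): ALLOW
  req#6 t=17s (window 2): ALLOW
  req#7 t=20s (window 2): ALLOW
  req#8 t=24s (window 3): ALLOW
  req#9 t=27s (window 3): ALLOW
  req#10 t=31s (window 4): ALLOW
  req#11 t=34s (window 4): ALLOW

Allowed counts by window: 2 2 3 2 2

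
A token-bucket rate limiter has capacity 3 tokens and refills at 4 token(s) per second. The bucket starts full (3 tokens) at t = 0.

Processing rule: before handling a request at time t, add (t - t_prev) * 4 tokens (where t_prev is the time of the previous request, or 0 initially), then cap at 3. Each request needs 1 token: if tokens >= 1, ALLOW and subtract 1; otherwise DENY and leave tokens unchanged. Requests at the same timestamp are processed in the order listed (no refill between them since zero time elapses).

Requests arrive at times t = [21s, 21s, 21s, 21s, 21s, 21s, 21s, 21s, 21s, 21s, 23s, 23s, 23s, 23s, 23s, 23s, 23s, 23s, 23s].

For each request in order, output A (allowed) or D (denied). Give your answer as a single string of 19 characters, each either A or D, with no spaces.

Answer: AAADDDDDDDAAADDDDDD

Derivation:
Simulating step by step:
  req#1 t=21s: ALLOW
  req#2 t=21s: ALLOW
  req#3 t=21s: ALLOW
  req#4 t=21s: DENY
  req#5 t=21s: DENY
  req#6 t=21s: DENY
  req#7 t=21s: DENY
  req#8 t=21s: DENY
  req#9 t=21s: DENY
  req#10 t=21s: DENY
  req#11 t=23s: ALLOW
  req#12 t=23s: ALLOW
  req#13 t=23s: ALLOW
  req#14 t=23s: DENY
  req#15 t=23s: DENY
  req#16 t=23s: DENY
  req#17 t=23s: DENY
  req#18 t=23s: DENY
  req#19 t=23s: DENY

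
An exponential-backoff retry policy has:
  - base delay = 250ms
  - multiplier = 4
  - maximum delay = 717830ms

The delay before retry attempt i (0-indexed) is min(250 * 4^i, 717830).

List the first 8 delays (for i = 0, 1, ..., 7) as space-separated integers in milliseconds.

Answer: 250 1000 4000 16000 64000 256000 717830 717830

Derivation:
Computing each delay:
  i=0: min(250*4^0, 717830) = 250
  i=1: min(250*4^1, 717830) = 1000
  i=2: min(250*4^2, 717830) = 4000
  i=3: min(250*4^3, 717830) = 16000
  i=4: min(250*4^4, 717830) = 64000
  i=5: min(250*4^5, 717830) = 256000
  i=6: min(250*4^6, 717830) = 717830
  i=7: min(250*4^7, 717830) = 717830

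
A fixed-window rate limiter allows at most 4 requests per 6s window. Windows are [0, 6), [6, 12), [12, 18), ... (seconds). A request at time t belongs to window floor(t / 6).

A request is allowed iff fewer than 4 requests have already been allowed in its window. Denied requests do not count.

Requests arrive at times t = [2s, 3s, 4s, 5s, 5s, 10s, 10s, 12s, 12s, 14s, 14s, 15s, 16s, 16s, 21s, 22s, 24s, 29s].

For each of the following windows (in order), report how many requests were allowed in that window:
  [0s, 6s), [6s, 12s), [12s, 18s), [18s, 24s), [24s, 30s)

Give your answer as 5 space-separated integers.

Answer: 4 2 4 2 2

Derivation:
Processing requests:
  req#1 t=2s (window 0): ALLOW
  req#2 t=3s (window 0): ALLOW
  req#3 t=4s (window 0): ALLOW
  req#4 t=5s (window 0): ALLOW
  req#5 t=5s (window 0): DENY
  req#6 t=10s (window 1): ALLOW
  req#7 t=10s (window 1): ALLOW
  req#8 t=12s (window 2): ALLOW
  req#9 t=12s (window 2): ALLOW
  req#10 t=14s (window 2): ALLOW
  req#11 t=14s (window 2): ALLOW
  req#12 t=15s (window 2): DENY
  req#13 t=16s (window 2): DENY
  req#14 t=16s (window 2): DENY
  req#15 t=21s (window 3): ALLOW
  req#16 t=22s (window 3): ALLOW
  req#17 t=24s (window 4): ALLOW
  req#18 t=29s (window 4): ALLOW

Allowed counts by window: 4 2 4 2 2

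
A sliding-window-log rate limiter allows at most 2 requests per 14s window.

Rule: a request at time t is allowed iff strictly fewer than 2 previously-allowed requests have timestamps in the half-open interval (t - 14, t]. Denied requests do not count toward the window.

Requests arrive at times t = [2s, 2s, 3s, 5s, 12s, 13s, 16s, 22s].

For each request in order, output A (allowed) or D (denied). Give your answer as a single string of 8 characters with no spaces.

Answer: AADDDDAA

Derivation:
Tracking allowed requests in the window:
  req#1 t=2s: ALLOW
  req#2 t=2s: ALLOW
  req#3 t=3s: DENY
  req#4 t=5s: DENY
  req#5 t=12s: DENY
  req#6 t=13s: DENY
  req#7 t=16s: ALLOW
  req#8 t=22s: ALLOW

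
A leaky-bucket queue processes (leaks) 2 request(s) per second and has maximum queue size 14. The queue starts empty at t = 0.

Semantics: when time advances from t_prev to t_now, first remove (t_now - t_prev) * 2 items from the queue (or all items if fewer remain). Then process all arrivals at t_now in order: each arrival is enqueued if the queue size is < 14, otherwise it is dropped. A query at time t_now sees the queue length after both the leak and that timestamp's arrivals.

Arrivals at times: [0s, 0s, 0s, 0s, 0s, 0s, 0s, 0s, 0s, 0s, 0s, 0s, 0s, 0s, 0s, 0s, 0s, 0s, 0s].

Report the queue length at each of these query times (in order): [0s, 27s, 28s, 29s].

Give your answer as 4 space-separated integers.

Queue lengths at query times:
  query t=0s: backlog = 14
  query t=27s: backlog = 0
  query t=28s: backlog = 0
  query t=29s: backlog = 0

Answer: 14 0 0 0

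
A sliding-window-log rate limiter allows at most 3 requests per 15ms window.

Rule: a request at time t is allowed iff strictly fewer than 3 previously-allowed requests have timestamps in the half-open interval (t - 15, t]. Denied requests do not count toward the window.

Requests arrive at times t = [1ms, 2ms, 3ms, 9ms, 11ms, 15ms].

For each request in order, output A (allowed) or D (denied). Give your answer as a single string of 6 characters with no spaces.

Answer: AAADDD

Derivation:
Tracking allowed requests in the window:
  req#1 t=1ms: ALLOW
  req#2 t=2ms: ALLOW
  req#3 t=3ms: ALLOW
  req#4 t=9ms: DENY
  req#5 t=11ms: DENY
  req#6 t=15ms: DENY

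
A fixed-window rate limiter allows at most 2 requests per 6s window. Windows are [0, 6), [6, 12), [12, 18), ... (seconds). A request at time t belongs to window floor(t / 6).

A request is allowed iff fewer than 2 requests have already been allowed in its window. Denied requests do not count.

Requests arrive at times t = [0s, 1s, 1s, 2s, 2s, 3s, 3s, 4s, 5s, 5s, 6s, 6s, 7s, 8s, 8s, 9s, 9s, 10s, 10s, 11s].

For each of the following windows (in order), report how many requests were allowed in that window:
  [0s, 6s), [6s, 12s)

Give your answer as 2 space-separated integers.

Processing requests:
  req#1 t=0s (window 0): ALLOW
  req#2 t=1s (window 0): ALLOW
  req#3 t=1s (window 0): DENY
  req#4 t=2s (window 0): DENY
  req#5 t=2s (window 0): DENY
  req#6 t=3s (window 0): DENY
  req#7 t=3s (window 0): DENY
  req#8 t=4s (window 0): DENY
  req#9 t=5s (window 0): DENY
  req#10 t=5s (window 0): DENY
  req#11 t=6s (window 1): ALLOW
  req#12 t=6s (window 1): ALLOW
  req#13 t=7s (window 1): DENY
  req#14 t=8s (window 1): DENY
  req#15 t=8s (window 1): DENY
  req#16 t=9s (window 1): DENY
  req#17 t=9s (window 1): DENY
  req#18 t=10s (window 1): DENY
  req#19 t=10s (window 1): DENY
  req#20 t=11s (window 1): DENY

Allowed counts by window: 2 2

Answer: 2 2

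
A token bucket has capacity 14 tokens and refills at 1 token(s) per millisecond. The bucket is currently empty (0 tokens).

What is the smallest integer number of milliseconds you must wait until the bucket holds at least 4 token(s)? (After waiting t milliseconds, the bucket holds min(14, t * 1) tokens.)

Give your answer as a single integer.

Answer: 4

Derivation:
Need t * 1 >= 4, so t >= 4/1.
Smallest integer t = ceil(4/1) = 4.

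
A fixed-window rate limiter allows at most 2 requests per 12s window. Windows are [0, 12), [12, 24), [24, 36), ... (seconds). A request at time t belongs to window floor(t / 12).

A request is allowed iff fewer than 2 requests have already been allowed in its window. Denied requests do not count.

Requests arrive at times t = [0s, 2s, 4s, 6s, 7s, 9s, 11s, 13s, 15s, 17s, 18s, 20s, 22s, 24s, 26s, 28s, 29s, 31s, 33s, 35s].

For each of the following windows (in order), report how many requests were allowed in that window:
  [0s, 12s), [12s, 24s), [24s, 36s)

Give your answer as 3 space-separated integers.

Answer: 2 2 2

Derivation:
Processing requests:
  req#1 t=0s (window 0): ALLOW
  req#2 t=2s (window 0): ALLOW
  req#3 t=4s (window 0): DENY
  req#4 t=6s (window 0): DENY
  req#5 t=7s (window 0): DENY
  req#6 t=9s (window 0): DENY
  req#7 t=11s (window 0): DENY
  req#8 t=13s (window 1): ALLOW
  req#9 t=15s (window 1): ALLOW
  req#10 t=17s (window 1): DENY
  req#11 t=18s (window 1): DENY
  req#12 t=20s (window 1): DENY
  req#13 t=22s (window 1): DENY
  req#14 t=24s (window 2): ALLOW
  req#15 t=26s (window 2): ALLOW
  req#16 t=28s (window 2): DENY
  req#17 t=29s (window 2): DENY
  req#18 t=31s (window 2): DENY
  req#19 t=33s (window 2): DENY
  req#20 t=35s (window 2): DENY

Allowed counts by window: 2 2 2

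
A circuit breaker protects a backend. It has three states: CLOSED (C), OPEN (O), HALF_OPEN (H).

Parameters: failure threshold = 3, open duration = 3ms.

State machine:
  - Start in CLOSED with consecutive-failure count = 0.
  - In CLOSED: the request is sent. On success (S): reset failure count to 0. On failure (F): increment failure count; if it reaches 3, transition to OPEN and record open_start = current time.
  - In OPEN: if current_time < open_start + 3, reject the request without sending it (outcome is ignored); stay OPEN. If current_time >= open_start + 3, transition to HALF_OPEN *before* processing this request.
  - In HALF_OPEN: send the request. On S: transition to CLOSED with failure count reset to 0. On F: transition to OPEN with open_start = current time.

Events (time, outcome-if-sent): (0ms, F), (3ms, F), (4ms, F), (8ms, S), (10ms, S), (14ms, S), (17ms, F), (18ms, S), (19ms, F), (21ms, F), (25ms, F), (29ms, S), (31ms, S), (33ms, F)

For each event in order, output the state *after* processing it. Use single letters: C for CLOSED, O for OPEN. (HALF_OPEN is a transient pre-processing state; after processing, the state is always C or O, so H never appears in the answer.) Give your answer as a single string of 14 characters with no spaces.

Answer: CCOCCCCCCCOCCC

Derivation:
State after each event:
  event#1 t=0ms outcome=F: state=CLOSED
  event#2 t=3ms outcome=F: state=CLOSED
  event#3 t=4ms outcome=F: state=OPEN
  event#4 t=8ms outcome=S: state=CLOSED
  event#5 t=10ms outcome=S: state=CLOSED
  event#6 t=14ms outcome=S: state=CLOSED
  event#7 t=17ms outcome=F: state=CLOSED
  event#8 t=18ms outcome=S: state=CLOSED
  event#9 t=19ms outcome=F: state=CLOSED
  event#10 t=21ms outcome=F: state=CLOSED
  event#11 t=25ms outcome=F: state=OPEN
  event#12 t=29ms outcome=S: state=CLOSED
  event#13 t=31ms outcome=S: state=CLOSED
  event#14 t=33ms outcome=F: state=CLOSED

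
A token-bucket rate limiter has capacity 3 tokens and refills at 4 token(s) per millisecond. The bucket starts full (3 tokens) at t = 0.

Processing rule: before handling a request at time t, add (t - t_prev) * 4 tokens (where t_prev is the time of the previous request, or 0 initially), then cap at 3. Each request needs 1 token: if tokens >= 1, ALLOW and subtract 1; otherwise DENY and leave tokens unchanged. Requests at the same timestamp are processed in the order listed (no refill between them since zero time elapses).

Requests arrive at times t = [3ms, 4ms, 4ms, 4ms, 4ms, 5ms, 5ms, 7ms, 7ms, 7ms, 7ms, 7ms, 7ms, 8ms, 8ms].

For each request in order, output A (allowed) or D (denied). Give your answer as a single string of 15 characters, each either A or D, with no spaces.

Simulating step by step:
  req#1 t=3ms: ALLOW
  req#2 t=4ms: ALLOW
  req#3 t=4ms: ALLOW
  req#4 t=4ms: ALLOW
  req#5 t=4ms: DENY
  req#6 t=5ms: ALLOW
  req#7 t=5ms: ALLOW
  req#8 t=7ms: ALLOW
  req#9 t=7ms: ALLOW
  req#10 t=7ms: ALLOW
  req#11 t=7ms: DENY
  req#12 t=7ms: DENY
  req#13 t=7ms: DENY
  req#14 t=8ms: ALLOW
  req#15 t=8ms: ALLOW

Answer: AAAADAAAAADDDAA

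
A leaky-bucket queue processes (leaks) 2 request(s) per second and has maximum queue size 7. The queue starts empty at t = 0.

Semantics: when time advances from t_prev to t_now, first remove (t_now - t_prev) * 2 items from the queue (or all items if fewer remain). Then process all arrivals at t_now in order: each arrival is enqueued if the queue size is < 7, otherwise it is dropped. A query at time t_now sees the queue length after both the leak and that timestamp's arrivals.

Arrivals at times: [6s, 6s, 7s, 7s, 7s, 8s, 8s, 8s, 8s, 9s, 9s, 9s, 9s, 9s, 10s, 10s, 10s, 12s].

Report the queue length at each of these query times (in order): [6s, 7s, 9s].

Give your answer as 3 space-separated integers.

Answer: 2 3 7

Derivation:
Queue lengths at query times:
  query t=6s: backlog = 2
  query t=7s: backlog = 3
  query t=9s: backlog = 7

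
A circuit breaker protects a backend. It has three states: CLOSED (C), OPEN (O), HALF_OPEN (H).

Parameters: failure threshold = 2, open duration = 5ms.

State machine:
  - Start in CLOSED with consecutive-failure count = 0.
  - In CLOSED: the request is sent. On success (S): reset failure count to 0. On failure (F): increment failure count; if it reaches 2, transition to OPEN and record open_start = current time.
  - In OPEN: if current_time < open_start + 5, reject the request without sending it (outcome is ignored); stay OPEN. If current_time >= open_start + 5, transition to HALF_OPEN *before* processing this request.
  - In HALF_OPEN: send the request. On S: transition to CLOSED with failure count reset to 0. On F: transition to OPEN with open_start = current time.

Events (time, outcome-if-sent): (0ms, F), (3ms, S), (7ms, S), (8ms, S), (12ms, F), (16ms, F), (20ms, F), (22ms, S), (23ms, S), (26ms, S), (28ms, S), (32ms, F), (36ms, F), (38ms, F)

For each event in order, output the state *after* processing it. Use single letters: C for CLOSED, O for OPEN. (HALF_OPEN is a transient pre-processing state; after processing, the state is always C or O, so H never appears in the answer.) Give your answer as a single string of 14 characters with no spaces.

Answer: CCCCCOOCCCCCOO

Derivation:
State after each event:
  event#1 t=0ms outcome=F: state=CLOSED
  event#2 t=3ms outcome=S: state=CLOSED
  event#3 t=7ms outcome=S: state=CLOSED
  event#4 t=8ms outcome=S: state=CLOSED
  event#5 t=12ms outcome=F: state=CLOSED
  event#6 t=16ms outcome=F: state=OPEN
  event#7 t=20ms outcome=F: state=OPEN
  event#8 t=22ms outcome=S: state=CLOSED
  event#9 t=23ms outcome=S: state=CLOSED
  event#10 t=26ms outcome=S: state=CLOSED
  event#11 t=28ms outcome=S: state=CLOSED
  event#12 t=32ms outcome=F: state=CLOSED
  event#13 t=36ms outcome=F: state=OPEN
  event#14 t=38ms outcome=F: state=OPEN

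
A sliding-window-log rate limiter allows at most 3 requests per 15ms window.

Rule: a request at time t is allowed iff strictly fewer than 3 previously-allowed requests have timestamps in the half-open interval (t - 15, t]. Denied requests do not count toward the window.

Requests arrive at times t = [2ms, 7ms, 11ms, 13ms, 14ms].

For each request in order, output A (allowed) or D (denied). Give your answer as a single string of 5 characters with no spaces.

Tracking allowed requests in the window:
  req#1 t=2ms: ALLOW
  req#2 t=7ms: ALLOW
  req#3 t=11ms: ALLOW
  req#4 t=13ms: DENY
  req#5 t=14ms: DENY

Answer: AAADD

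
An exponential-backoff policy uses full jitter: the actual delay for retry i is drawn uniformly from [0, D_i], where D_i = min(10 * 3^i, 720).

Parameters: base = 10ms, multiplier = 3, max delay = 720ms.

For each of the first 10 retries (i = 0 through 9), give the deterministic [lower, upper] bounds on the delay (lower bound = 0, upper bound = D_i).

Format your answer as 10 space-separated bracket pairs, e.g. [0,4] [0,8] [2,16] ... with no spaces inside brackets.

Answer: [0,10] [0,30] [0,90] [0,270] [0,720] [0,720] [0,720] [0,720] [0,720] [0,720]

Derivation:
Computing bounds per retry:
  i=0: D_i=min(10*3^0,720)=10, bounds=[0,10]
  i=1: D_i=min(10*3^1,720)=30, bounds=[0,30]
  i=2: D_i=min(10*3^2,720)=90, bounds=[0,90]
  i=3: D_i=min(10*3^3,720)=270, bounds=[0,270]
  i=4: D_i=min(10*3^4,720)=720, bounds=[0,720]
  i=5: D_i=min(10*3^5,720)=720, bounds=[0,720]
  i=6: D_i=min(10*3^6,720)=720, bounds=[0,720]
  i=7: D_i=min(10*3^7,720)=720, bounds=[0,720]
  i=8: D_i=min(10*3^8,720)=720, bounds=[0,720]
  i=9: D_i=min(10*3^9,720)=720, bounds=[0,720]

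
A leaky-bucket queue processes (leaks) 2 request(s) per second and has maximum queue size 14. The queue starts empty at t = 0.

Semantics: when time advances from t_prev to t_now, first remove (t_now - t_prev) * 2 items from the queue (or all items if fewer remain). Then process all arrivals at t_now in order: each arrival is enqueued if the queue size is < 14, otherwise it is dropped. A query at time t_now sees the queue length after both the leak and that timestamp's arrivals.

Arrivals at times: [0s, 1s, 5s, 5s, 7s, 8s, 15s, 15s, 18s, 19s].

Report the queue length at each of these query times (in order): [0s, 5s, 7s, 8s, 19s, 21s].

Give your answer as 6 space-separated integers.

Queue lengths at query times:
  query t=0s: backlog = 1
  query t=5s: backlog = 2
  query t=7s: backlog = 1
  query t=8s: backlog = 1
  query t=19s: backlog = 1
  query t=21s: backlog = 0

Answer: 1 2 1 1 1 0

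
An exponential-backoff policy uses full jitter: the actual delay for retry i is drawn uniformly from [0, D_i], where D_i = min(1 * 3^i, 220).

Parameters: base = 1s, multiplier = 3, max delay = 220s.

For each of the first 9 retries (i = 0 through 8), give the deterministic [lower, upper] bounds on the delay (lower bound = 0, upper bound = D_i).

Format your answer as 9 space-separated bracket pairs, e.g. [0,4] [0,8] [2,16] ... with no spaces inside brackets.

Computing bounds per retry:
  i=0: D_i=min(1*3^0,220)=1, bounds=[0,1]
  i=1: D_i=min(1*3^1,220)=3, bounds=[0,3]
  i=2: D_i=min(1*3^2,220)=9, bounds=[0,9]
  i=3: D_i=min(1*3^3,220)=27, bounds=[0,27]
  i=4: D_i=min(1*3^4,220)=81, bounds=[0,81]
  i=5: D_i=min(1*3^5,220)=220, bounds=[0,220]
  i=6: D_i=min(1*3^6,220)=220, bounds=[0,220]
  i=7: D_i=min(1*3^7,220)=220, bounds=[0,220]
  i=8: D_i=min(1*3^8,220)=220, bounds=[0,220]

Answer: [0,1] [0,3] [0,9] [0,27] [0,81] [0,220] [0,220] [0,220] [0,220]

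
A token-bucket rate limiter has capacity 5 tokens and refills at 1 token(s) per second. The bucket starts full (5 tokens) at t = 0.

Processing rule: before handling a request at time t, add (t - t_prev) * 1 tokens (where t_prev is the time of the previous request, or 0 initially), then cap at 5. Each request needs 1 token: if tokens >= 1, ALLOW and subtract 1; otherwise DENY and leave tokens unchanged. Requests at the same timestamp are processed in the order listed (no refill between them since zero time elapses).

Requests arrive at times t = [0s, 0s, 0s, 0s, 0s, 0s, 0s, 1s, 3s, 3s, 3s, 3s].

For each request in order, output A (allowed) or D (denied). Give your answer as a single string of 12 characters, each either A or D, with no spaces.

Answer: AAAAADDAAADD

Derivation:
Simulating step by step:
  req#1 t=0s: ALLOW
  req#2 t=0s: ALLOW
  req#3 t=0s: ALLOW
  req#4 t=0s: ALLOW
  req#5 t=0s: ALLOW
  req#6 t=0s: DENY
  req#7 t=0s: DENY
  req#8 t=1s: ALLOW
  req#9 t=3s: ALLOW
  req#10 t=3s: ALLOW
  req#11 t=3s: DENY
  req#12 t=3s: DENY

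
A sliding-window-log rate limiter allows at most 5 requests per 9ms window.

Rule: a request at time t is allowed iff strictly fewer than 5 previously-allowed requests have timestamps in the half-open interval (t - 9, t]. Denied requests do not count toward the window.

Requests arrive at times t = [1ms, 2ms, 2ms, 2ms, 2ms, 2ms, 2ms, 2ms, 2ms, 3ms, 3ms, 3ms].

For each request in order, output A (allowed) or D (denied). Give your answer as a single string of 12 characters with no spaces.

Tracking allowed requests in the window:
  req#1 t=1ms: ALLOW
  req#2 t=2ms: ALLOW
  req#3 t=2ms: ALLOW
  req#4 t=2ms: ALLOW
  req#5 t=2ms: ALLOW
  req#6 t=2ms: DENY
  req#7 t=2ms: DENY
  req#8 t=2ms: DENY
  req#9 t=2ms: DENY
  req#10 t=3ms: DENY
  req#11 t=3ms: DENY
  req#12 t=3ms: DENY

Answer: AAAAADDDDDDD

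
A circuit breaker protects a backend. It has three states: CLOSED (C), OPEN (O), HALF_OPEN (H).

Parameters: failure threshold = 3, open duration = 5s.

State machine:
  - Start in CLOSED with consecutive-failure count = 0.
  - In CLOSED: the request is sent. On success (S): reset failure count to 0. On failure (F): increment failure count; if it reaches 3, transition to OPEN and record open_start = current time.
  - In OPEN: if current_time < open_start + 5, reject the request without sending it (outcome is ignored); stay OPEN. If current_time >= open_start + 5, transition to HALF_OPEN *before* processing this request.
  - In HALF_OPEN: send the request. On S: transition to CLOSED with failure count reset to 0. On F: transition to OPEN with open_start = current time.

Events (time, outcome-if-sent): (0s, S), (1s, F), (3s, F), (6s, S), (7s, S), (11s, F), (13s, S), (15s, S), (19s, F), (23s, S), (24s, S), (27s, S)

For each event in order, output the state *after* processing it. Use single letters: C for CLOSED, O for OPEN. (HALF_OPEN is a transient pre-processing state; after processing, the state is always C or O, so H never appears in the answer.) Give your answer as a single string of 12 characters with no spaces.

Answer: CCCCCCCCCCCC

Derivation:
State after each event:
  event#1 t=0s outcome=S: state=CLOSED
  event#2 t=1s outcome=F: state=CLOSED
  event#3 t=3s outcome=F: state=CLOSED
  event#4 t=6s outcome=S: state=CLOSED
  event#5 t=7s outcome=S: state=CLOSED
  event#6 t=11s outcome=F: state=CLOSED
  event#7 t=13s outcome=S: state=CLOSED
  event#8 t=15s outcome=S: state=CLOSED
  event#9 t=19s outcome=F: state=CLOSED
  event#10 t=23s outcome=S: state=CLOSED
  event#11 t=24s outcome=S: state=CLOSED
  event#12 t=27s outcome=S: state=CLOSED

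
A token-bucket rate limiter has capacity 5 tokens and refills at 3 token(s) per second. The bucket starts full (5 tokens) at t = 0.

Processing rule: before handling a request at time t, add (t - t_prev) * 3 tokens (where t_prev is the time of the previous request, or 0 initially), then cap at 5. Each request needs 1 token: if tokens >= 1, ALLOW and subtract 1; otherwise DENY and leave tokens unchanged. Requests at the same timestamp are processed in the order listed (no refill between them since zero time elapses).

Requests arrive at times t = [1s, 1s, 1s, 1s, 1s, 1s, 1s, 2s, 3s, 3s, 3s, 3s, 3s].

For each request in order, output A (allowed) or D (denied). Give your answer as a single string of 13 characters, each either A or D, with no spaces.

Answer: AAAAADDAAAAAA

Derivation:
Simulating step by step:
  req#1 t=1s: ALLOW
  req#2 t=1s: ALLOW
  req#3 t=1s: ALLOW
  req#4 t=1s: ALLOW
  req#5 t=1s: ALLOW
  req#6 t=1s: DENY
  req#7 t=1s: DENY
  req#8 t=2s: ALLOW
  req#9 t=3s: ALLOW
  req#10 t=3s: ALLOW
  req#11 t=3s: ALLOW
  req#12 t=3s: ALLOW
  req#13 t=3s: ALLOW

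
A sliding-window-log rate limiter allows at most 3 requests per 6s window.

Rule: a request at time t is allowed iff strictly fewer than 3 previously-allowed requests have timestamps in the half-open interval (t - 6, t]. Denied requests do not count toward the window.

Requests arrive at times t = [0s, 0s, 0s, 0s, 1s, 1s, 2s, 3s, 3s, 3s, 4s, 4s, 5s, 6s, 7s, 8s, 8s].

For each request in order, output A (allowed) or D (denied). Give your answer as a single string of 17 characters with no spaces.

Answer: AAADDDDDDDDDDAAAD

Derivation:
Tracking allowed requests in the window:
  req#1 t=0s: ALLOW
  req#2 t=0s: ALLOW
  req#3 t=0s: ALLOW
  req#4 t=0s: DENY
  req#5 t=1s: DENY
  req#6 t=1s: DENY
  req#7 t=2s: DENY
  req#8 t=3s: DENY
  req#9 t=3s: DENY
  req#10 t=3s: DENY
  req#11 t=4s: DENY
  req#12 t=4s: DENY
  req#13 t=5s: DENY
  req#14 t=6s: ALLOW
  req#15 t=7s: ALLOW
  req#16 t=8s: ALLOW
  req#17 t=8s: DENY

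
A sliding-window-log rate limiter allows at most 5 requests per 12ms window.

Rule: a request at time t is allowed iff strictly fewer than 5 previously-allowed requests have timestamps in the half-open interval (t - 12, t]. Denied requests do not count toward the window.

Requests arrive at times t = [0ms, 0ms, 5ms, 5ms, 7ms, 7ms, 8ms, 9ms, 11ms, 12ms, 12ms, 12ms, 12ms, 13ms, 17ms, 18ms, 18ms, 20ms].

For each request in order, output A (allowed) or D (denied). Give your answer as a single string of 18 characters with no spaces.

Answer: AAAAADDDDAADDDAADA

Derivation:
Tracking allowed requests in the window:
  req#1 t=0ms: ALLOW
  req#2 t=0ms: ALLOW
  req#3 t=5ms: ALLOW
  req#4 t=5ms: ALLOW
  req#5 t=7ms: ALLOW
  req#6 t=7ms: DENY
  req#7 t=8ms: DENY
  req#8 t=9ms: DENY
  req#9 t=11ms: DENY
  req#10 t=12ms: ALLOW
  req#11 t=12ms: ALLOW
  req#12 t=12ms: DENY
  req#13 t=12ms: DENY
  req#14 t=13ms: DENY
  req#15 t=17ms: ALLOW
  req#16 t=18ms: ALLOW
  req#17 t=18ms: DENY
  req#18 t=20ms: ALLOW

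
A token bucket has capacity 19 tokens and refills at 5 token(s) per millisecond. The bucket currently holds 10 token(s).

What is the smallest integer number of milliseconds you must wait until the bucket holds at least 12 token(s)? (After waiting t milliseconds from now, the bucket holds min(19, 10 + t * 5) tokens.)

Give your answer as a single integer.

Answer: 1

Derivation:
Need 10 + t * 5 >= 12, so t >= 2/5.
Smallest integer t = ceil(2/5) = 1.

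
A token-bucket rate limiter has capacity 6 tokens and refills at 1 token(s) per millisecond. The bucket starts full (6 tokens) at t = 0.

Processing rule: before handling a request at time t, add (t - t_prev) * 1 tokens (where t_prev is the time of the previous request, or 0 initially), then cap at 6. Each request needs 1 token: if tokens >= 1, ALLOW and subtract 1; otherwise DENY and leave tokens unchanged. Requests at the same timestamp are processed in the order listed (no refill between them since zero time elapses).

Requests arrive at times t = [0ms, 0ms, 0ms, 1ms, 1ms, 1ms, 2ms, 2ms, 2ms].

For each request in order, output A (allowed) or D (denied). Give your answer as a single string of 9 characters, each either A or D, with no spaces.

Simulating step by step:
  req#1 t=0ms: ALLOW
  req#2 t=0ms: ALLOW
  req#3 t=0ms: ALLOW
  req#4 t=1ms: ALLOW
  req#5 t=1ms: ALLOW
  req#6 t=1ms: ALLOW
  req#7 t=2ms: ALLOW
  req#8 t=2ms: ALLOW
  req#9 t=2ms: DENY

Answer: AAAAAAAAD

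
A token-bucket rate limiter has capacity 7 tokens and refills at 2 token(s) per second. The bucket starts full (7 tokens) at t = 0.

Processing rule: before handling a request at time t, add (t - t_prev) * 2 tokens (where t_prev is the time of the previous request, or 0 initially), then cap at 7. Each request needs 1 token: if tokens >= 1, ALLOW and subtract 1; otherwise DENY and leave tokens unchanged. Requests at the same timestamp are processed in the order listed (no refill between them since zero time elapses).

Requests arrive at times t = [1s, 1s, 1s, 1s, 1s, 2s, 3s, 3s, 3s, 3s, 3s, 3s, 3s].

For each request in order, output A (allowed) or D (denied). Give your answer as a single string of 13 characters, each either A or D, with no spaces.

Simulating step by step:
  req#1 t=1s: ALLOW
  req#2 t=1s: ALLOW
  req#3 t=1s: ALLOW
  req#4 t=1s: ALLOW
  req#5 t=1s: ALLOW
  req#6 t=2s: ALLOW
  req#7 t=3s: ALLOW
  req#8 t=3s: ALLOW
  req#9 t=3s: ALLOW
  req#10 t=3s: ALLOW
  req#11 t=3s: ALLOW
  req#12 t=3s: DENY
  req#13 t=3s: DENY

Answer: AAAAAAAAAAADD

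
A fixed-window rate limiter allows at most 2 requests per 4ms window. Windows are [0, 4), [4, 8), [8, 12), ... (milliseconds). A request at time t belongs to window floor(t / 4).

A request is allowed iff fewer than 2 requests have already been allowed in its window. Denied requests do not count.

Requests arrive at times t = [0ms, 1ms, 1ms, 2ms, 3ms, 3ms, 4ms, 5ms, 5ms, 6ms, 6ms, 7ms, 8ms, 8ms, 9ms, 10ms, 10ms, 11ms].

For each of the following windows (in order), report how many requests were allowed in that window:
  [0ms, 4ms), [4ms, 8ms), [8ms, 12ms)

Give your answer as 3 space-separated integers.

Processing requests:
  req#1 t=0ms (window 0): ALLOW
  req#2 t=1ms (window 0): ALLOW
  req#3 t=1ms (window 0): DENY
  req#4 t=2ms (window 0): DENY
  req#5 t=3ms (window 0): DENY
  req#6 t=3ms (window 0): DENY
  req#7 t=4ms (window 1): ALLOW
  req#8 t=5ms (window 1): ALLOW
  req#9 t=5ms (window 1): DENY
  req#10 t=6ms (window 1): DENY
  req#11 t=6ms (window 1): DENY
  req#12 t=7ms (window 1): DENY
  req#13 t=8ms (window 2): ALLOW
  req#14 t=8ms (window 2): ALLOW
  req#15 t=9ms (window 2): DENY
  req#16 t=10ms (window 2): DENY
  req#17 t=10ms (window 2): DENY
  req#18 t=11ms (window 2): DENY

Allowed counts by window: 2 2 2

Answer: 2 2 2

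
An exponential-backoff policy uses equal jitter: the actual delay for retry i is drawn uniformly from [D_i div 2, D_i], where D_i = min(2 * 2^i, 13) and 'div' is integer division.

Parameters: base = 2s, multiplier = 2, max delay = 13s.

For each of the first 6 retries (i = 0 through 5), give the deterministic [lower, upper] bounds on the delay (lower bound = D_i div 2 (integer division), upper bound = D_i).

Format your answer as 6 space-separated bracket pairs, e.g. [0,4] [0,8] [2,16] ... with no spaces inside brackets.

Answer: [1,2] [2,4] [4,8] [6,13] [6,13] [6,13]

Derivation:
Computing bounds per retry:
  i=0: D_i=min(2*2^0,13)=2, bounds=[1,2]
  i=1: D_i=min(2*2^1,13)=4, bounds=[2,4]
  i=2: D_i=min(2*2^2,13)=8, bounds=[4,8]
  i=3: D_i=min(2*2^3,13)=13, bounds=[6,13]
  i=4: D_i=min(2*2^4,13)=13, bounds=[6,13]
  i=5: D_i=min(2*2^5,13)=13, bounds=[6,13]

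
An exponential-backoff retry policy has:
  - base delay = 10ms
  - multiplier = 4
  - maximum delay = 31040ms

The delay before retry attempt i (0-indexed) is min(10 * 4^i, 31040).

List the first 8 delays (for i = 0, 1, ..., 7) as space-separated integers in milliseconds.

Computing each delay:
  i=0: min(10*4^0, 31040) = 10
  i=1: min(10*4^1, 31040) = 40
  i=2: min(10*4^2, 31040) = 160
  i=3: min(10*4^3, 31040) = 640
  i=4: min(10*4^4, 31040) = 2560
  i=5: min(10*4^5, 31040) = 10240
  i=6: min(10*4^6, 31040) = 31040
  i=7: min(10*4^7, 31040) = 31040

Answer: 10 40 160 640 2560 10240 31040 31040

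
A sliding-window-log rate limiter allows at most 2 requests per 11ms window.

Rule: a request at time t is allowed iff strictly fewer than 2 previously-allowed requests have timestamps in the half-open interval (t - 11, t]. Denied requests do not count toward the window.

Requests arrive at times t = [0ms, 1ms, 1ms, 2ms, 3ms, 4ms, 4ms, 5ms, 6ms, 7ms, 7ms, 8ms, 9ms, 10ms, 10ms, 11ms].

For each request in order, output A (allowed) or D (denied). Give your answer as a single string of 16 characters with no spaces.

Tracking allowed requests in the window:
  req#1 t=0ms: ALLOW
  req#2 t=1ms: ALLOW
  req#3 t=1ms: DENY
  req#4 t=2ms: DENY
  req#5 t=3ms: DENY
  req#6 t=4ms: DENY
  req#7 t=4ms: DENY
  req#8 t=5ms: DENY
  req#9 t=6ms: DENY
  req#10 t=7ms: DENY
  req#11 t=7ms: DENY
  req#12 t=8ms: DENY
  req#13 t=9ms: DENY
  req#14 t=10ms: DENY
  req#15 t=10ms: DENY
  req#16 t=11ms: ALLOW

Answer: AADDDDDDDDDDDDDA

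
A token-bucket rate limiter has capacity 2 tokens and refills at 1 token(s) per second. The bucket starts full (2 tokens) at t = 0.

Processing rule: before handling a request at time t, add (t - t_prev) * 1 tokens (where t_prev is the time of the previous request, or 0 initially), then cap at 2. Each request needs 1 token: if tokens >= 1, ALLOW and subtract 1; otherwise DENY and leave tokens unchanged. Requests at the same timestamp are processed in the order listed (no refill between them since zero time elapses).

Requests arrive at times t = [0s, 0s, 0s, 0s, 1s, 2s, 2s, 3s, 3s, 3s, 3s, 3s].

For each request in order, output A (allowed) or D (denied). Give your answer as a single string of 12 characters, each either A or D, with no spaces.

Simulating step by step:
  req#1 t=0s: ALLOW
  req#2 t=0s: ALLOW
  req#3 t=0s: DENY
  req#4 t=0s: DENY
  req#5 t=1s: ALLOW
  req#6 t=2s: ALLOW
  req#7 t=2s: DENY
  req#8 t=3s: ALLOW
  req#9 t=3s: DENY
  req#10 t=3s: DENY
  req#11 t=3s: DENY
  req#12 t=3s: DENY

Answer: AADDAADADDDD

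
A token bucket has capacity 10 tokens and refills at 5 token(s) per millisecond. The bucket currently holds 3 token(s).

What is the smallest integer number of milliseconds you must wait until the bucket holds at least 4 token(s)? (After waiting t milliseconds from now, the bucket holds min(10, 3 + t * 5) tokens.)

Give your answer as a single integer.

Need 3 + t * 5 >= 4, so t >= 1/5.
Smallest integer t = ceil(1/5) = 1.

Answer: 1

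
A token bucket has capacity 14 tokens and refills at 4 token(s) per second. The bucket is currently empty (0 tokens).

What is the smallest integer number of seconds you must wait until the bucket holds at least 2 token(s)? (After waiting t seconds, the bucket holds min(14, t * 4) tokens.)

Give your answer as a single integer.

Answer: 1

Derivation:
Need t * 4 >= 2, so t >= 2/4.
Smallest integer t = ceil(2/4) = 1.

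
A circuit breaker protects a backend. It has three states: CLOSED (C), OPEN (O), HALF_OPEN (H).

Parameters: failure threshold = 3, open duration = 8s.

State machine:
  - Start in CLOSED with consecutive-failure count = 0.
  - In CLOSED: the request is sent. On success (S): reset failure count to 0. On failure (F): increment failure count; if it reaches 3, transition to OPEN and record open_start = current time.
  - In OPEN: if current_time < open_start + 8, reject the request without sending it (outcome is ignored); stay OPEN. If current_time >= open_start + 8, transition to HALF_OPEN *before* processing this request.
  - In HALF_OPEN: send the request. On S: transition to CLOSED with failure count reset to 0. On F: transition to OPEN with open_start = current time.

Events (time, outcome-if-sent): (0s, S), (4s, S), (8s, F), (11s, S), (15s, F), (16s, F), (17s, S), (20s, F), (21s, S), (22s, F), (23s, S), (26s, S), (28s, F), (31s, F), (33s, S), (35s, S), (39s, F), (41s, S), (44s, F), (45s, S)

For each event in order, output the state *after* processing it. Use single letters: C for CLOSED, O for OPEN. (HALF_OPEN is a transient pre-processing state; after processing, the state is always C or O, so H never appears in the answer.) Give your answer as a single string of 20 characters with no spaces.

Answer: CCCCCCCCCCCCCCCCCCCC

Derivation:
State after each event:
  event#1 t=0s outcome=S: state=CLOSED
  event#2 t=4s outcome=S: state=CLOSED
  event#3 t=8s outcome=F: state=CLOSED
  event#4 t=11s outcome=S: state=CLOSED
  event#5 t=15s outcome=F: state=CLOSED
  event#6 t=16s outcome=F: state=CLOSED
  event#7 t=17s outcome=S: state=CLOSED
  event#8 t=20s outcome=F: state=CLOSED
  event#9 t=21s outcome=S: state=CLOSED
  event#10 t=22s outcome=F: state=CLOSED
  event#11 t=23s outcome=S: state=CLOSED
  event#12 t=26s outcome=S: state=CLOSED
  event#13 t=28s outcome=F: state=CLOSED
  event#14 t=31s outcome=F: state=CLOSED
  event#15 t=33s outcome=S: state=CLOSED
  event#16 t=35s outcome=S: state=CLOSED
  event#17 t=39s outcome=F: state=CLOSED
  event#18 t=41s outcome=S: state=CLOSED
  event#19 t=44s outcome=F: state=CLOSED
  event#20 t=45s outcome=S: state=CLOSED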